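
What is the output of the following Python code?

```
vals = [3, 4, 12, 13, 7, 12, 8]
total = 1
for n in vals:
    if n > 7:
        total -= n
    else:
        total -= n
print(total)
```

n=3: not >7, total = 1-3 = -2
n=4: not >7, total = (-2)-4 = -6
n=12: >7, total = (-6)-12 = -18
n=13: >7, total = (-18)-13 = -31
n=7: not >7, total = (-31)-7 = -38
n=12: >7, total = (-38)-12 = -50
n=8: >7, total = (-50)-8 = -58

-58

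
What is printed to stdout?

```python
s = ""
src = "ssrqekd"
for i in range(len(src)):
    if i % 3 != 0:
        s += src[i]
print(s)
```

i=0: skip
i=1: add 's' → 's'
i=2: add 'r' → 'sr'
i=3: skip
i=4: add 'e' → 'sre'
i=5: add 'k' → 'srek'
i=6: skip

srek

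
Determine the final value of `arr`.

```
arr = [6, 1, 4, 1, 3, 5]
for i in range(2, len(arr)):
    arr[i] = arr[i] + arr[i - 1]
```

i=2: arr[2] = 4+1 = 5 → [6, 1, 5, 1, 3, 5]
i=3: arr[3] = 1+5 = 6 → [6, 1, 5, 6, 3, 5]
i=4: arr[4] = 3+6 = 9 → [6, 1, 5, 6, 9, 5]
i=5: arr[5] = 5+9 = 14 → [6, 1, 5, 6, 9, 14]

[6, 1, 5, 6, 9, 14]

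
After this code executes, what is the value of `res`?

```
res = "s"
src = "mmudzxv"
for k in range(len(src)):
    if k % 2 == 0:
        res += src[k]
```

'smuzv'

k=0: add 'm' → 'sm'
k=1: skip
k=2: add 'u' → 'smu'
k=3: skip
k=4: add 'z' → 'smuz'
k=5: skip
k=6: add 'v' → 'smuzv'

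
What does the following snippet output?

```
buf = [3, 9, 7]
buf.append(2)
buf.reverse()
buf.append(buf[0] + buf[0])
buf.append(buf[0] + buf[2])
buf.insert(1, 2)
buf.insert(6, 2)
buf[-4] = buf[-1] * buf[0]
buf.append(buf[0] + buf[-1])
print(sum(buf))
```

append 2 → [3, 9, 7, 2]
reverse → [2, 7, 9, 3]
append buf[0]+buf[0] = 2+2 = 4 → [2, 7, 9, 3, 4]
append buf[0]+buf[2] = 2+9 = 11 → [2, 7, 9, 3, 4, 11]
insert 2 at 1 → [2, 2, 7, 9, 3, 4, 11]
insert 2 at 6 → [2, 2, 7, 9, 3, 4, 2, 11]
buf[-4] = buf[-1]*buf[0] = 11*2 = 22 → [2, 2, 7, 9, 22, 4, 2, 11]
append buf[0]+buf[-1] = 2+11 = 13 → [2, 2, 7, 9, 22, 4, 2, 11, 13]
sum = 72

72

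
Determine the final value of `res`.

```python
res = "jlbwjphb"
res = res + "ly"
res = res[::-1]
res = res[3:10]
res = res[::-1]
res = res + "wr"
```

'jlbwjphwr'

+ 'ly' → 'jlbwjphbly'
reverse → 'ylbhpjwblj'
slice [3:10] → 'hpjwblj'
reverse → 'jlbwjph'
+ 'wr' → 'jlbwjphwr'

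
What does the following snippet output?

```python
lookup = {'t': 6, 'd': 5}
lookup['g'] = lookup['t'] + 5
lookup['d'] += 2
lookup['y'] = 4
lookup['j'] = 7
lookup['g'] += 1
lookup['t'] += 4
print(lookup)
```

lookup['g'] = lookup['t']+5 = 11 → {'t': 6, 'd': 5, 'g': 11}
lookup['d'] = 5+2 = 7 → {'t': 6, 'd': 7, 'g': 11}
lookup['y'] = 4 → {'t': 6, 'd': 7, 'g': 11, 'y': 4}
lookup['j'] = 7 → {'t': 6, 'd': 7, 'g': 11, 'y': 4, 'j': 7}
lookup['g'] = 11+1 = 12 → {'t': 6, 'd': 7, 'g': 12, 'y': 4, 'j': 7}
lookup['t'] = 6+4 = 10 → {'t': 10, 'd': 7, 'g': 12, 'y': 4, 'j': 7}

{'t': 10, 'd': 7, 'g': 12, 'y': 4, 'j': 7}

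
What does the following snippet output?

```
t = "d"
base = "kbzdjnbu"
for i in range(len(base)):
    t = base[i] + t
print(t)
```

ubnjdzbkd

i=0: prepend 'k' → 'kd'
i=1: prepend 'b' → 'bkd'
i=2: prepend 'z' → 'zbkd'
i=3: prepend 'd' → 'dzbkd'
i=4: prepend 'j' → 'jdzbkd'
i=5: prepend 'n' → 'njdzbkd'
i=6: prepend 'b' → 'bnjdzbkd'
i=7: prepend 'u' → 'ubnjdzbkd'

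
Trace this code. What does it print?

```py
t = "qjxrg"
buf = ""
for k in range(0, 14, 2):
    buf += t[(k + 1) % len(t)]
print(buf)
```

jrqxgjr

k=0: add t[1]='j' → 'j'
k=2: add t[3]='r' → 'jr'
k=4: add t[0]='q' → 'jrq'
k=6: add t[2]='x' → 'jrqx'
k=8: add t[4]='g' → 'jrqxg'
k=10: add t[1]='j' → 'jrqxgj'
k=12: add t[3]='r' → 'jrqxgjr'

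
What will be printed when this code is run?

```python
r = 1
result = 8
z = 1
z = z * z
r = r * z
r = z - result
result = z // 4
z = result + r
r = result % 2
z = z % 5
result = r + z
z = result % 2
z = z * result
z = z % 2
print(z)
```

z = 1*1 = 1
r = 1*1 = 1
r = 1-8 = -7
result = 1//4 = 0
z = 0+(-7) = -7
r = 0%2 = 0
z = (-7)%5 = 3
result = 0+3 = 3
z = 3%2 = 1
z = 1*3 = 3
z = 3%2 = 1

1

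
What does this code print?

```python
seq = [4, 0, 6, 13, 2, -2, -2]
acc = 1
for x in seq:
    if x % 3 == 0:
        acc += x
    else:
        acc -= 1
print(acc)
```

2

x=4: not %3==0, acc = 1-1 = 0
x=0: %3==0, acc = 0+0 = 0
x=6: %3==0, acc = 0+6 = 6
x=13: not %3==0, acc = 6-1 = 5
x=2: not %3==0, acc = 5-1 = 4
x=-2: not %3==0, acc = 4-1 = 3
x=-2: not %3==0, acc = 3-1 = 2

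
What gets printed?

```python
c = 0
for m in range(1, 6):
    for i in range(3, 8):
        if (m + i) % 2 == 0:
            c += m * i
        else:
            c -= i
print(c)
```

135

m=1,i=3: even sum, c = 0+3 = 3
m=1,i=4: odd sum, c = 3-4 = -1
m=1,i=5: even sum, c = (-1)+5 = 4
m=1,i=6: odd sum, c = 4-6 = -2
m=1,i=7: even sum, c = (-2)+7 = 5
m=2,i=3: odd sum, c = 5-3 = 2
m=2,i=4: even sum, c = 2+8 = 10
m=2,i=5: odd sum, c = 10-5 = 5
m=2,i=6: even sum, c = 5+12 = 17
m=2,i=7: odd sum, c = 17-7 = 10
m=3,i=3: even sum, c = 10+9 = 19
m=3,i=4: odd sum, c = 19-4 = 15
m=3,i=5: even sum, c = 15+15 = 30
m=3,i=6: odd sum, c = 30-6 = 24
m=3,i=7: even sum, c = 24+21 = 45
m=4,i=3: odd sum, c = 45-3 = 42
m=4,i=4: even sum, c = 42+16 = 58
m=4,i=5: odd sum, c = 58-5 = 53
m=4,i=6: even sum, c = 53+24 = 77
m=4,i=7: odd sum, c = 77-7 = 70
m=5,i=3: even sum, c = 70+15 = 85
m=5,i=4: odd sum, c = 85-4 = 81
m=5,i=5: even sum, c = 81+25 = 106
m=5,i=6: odd sum, c = 106-6 = 100
m=5,i=7: even sum, c = 100+35 = 135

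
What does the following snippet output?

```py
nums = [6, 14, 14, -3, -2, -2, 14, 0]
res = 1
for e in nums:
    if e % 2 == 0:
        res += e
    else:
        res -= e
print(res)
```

e=6: even, res = 1+6 = 7
e=14: even, res = 7+14 = 21
e=14: even, res = 21+14 = 35
e=-3: not even, res = 35-(-3) = 38
e=-2: even, res = 38+(-2) = 36
e=-2: even, res = 36+(-2) = 34
e=14: even, res = 34+14 = 48
e=0: even, res = 48+0 = 48

48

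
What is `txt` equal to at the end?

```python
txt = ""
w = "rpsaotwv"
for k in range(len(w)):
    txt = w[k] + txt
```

'vwtoaspr'

k=0: prepend 'r' → 'r'
k=1: prepend 'p' → 'pr'
k=2: prepend 's' → 'spr'
k=3: prepend 'a' → 'aspr'
k=4: prepend 'o' → 'oaspr'
k=5: prepend 't' → 'toaspr'
k=6: prepend 'w' → 'wtoaspr'
k=7: prepend 'v' → 'vwtoaspr'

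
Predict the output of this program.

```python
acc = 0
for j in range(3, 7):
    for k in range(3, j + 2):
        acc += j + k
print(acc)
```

130

j=3,k=3: acc = 0+6 = 6
j=3,k=4: acc = 6+7 = 13
j=4,k=3: acc = 13+7 = 20
j=4,k=4: acc = 20+8 = 28
j=4,k=5: acc = 28+9 = 37
j=5,k=3: acc = 37+8 = 45
j=5,k=4: acc = 45+9 = 54
j=5,k=5: acc = 54+10 = 64
j=5,k=6: acc = 64+11 = 75
j=6,k=3: acc = 75+9 = 84
j=6,k=4: acc = 84+10 = 94
j=6,k=5: acc = 94+11 = 105
j=6,k=6: acc = 105+12 = 117
j=6,k=7: acc = 117+13 = 130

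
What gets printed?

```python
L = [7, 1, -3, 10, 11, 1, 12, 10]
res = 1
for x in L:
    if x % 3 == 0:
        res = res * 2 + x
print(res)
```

10

x=7: not %3==0
x=1: not %3==0
x=-3: %3==0, res = 1*2+(-3) = -1
x=10: not %3==0
x=11: not %3==0
x=1: not %3==0
x=12: %3==0, res = (-1)*2+12 = 10
x=10: not %3==0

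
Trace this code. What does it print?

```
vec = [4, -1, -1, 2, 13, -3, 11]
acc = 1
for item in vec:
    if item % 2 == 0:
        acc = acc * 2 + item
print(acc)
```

14

item=4: even, acc = 1*2+4 = 6
item=-1: not even
item=-1: not even
item=2: even, acc = 6*2+2 = 14
item=13: not even
item=-3: not even
item=11: not even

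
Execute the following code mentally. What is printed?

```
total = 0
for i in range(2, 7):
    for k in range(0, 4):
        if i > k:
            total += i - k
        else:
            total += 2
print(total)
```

57

i=2,k=0: 2>0, total = 0+2 = 2
i=2,k=1: 2>1, total = 2+1 = 3
i=2,k=2: not 2>2, total = 3+2 = 5
i=2,k=3: not 2>3, total = 5+2 = 7
i=3,k=0: 3>0, total = 7+3 = 10
i=3,k=1: 3>1, total = 10+2 = 12
i=3,k=2: 3>2, total = 12+1 = 13
i=3,k=3: not 3>3, total = 13+2 = 15
i=4,k=0: 4>0, total = 15+4 = 19
i=4,k=1: 4>1, total = 19+3 = 22
i=4,k=2: 4>2, total = 22+2 = 24
i=4,k=3: 4>3, total = 24+1 = 25
i=5,k=0: 5>0, total = 25+5 = 30
i=5,k=1: 5>1, total = 30+4 = 34
i=5,k=2: 5>2, total = 34+3 = 37
i=5,k=3: 5>3, total = 37+2 = 39
i=6,k=0: 6>0, total = 39+6 = 45
i=6,k=1: 6>1, total = 45+5 = 50
i=6,k=2: 6>2, total = 50+4 = 54
i=6,k=3: 6>3, total = 54+3 = 57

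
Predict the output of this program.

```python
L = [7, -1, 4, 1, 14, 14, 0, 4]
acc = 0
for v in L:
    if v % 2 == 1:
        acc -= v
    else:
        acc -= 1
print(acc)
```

-12

v=7: odd, acc = 0-7 = -7
v=-1: odd, acc = (-7)-(-1) = -6
v=4: not odd, acc = (-6)-1 = -7
v=1: odd, acc = (-7)-1 = -8
v=14: not odd, acc = (-8)-1 = -9
v=14: not odd, acc = (-9)-1 = -10
v=0: not odd, acc = (-10)-1 = -11
v=4: not odd, acc = (-11)-1 = -12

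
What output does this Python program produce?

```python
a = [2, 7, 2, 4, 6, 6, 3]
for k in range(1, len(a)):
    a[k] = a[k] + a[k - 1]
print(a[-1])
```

30

k=1: a[1] = 7+2 = 9 → [2, 9, 2, 4, 6, 6, 3]
k=2: a[2] = 2+9 = 11 → [2, 9, 11, 4, 6, 6, 3]
k=3: a[3] = 4+11 = 15 → [2, 9, 11, 15, 6, 6, 3]
k=4: a[4] = 6+15 = 21 → [2, 9, 11, 15, 21, 6, 3]
k=5: a[5] = 6+21 = 27 → [2, 9, 11, 15, 21, 27, 3]
k=6: a[6] = 3+27 = 30 → [2, 9, 11, 15, 21, 27, 30]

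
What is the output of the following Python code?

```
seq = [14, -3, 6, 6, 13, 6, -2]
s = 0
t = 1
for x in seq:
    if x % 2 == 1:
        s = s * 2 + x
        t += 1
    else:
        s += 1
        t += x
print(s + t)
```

x=14: not odd, s = 0+1 = 1; t=15
x=-3: odd, s = 1*2+(-3) = -1; t=16
x=6: not odd, s = (-1)+1 = 0; t=22
x=6: not odd, s = 0+1 = 1; t=28
x=13: odd, s = 1*2+13 = 15; t=29
x=6: not odd, s = 15+1 = 16; t=35
x=-2: not odd, s = 16+1 = 17; t=33
s+t = 17+33 = 50

50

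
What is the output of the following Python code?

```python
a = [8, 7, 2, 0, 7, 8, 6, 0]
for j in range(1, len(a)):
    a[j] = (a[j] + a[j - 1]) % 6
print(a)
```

[8, 3, 5, 5, 0, 2, 2, 2]

j=1: a[1] = (7+8)%6 = 3 → [8, 3, 2, 0, 7, 8, 6, 0]
j=2: a[2] = (2+3)%6 = 5 → [8, 3, 5, 0, 7, 8, 6, 0]
j=3: a[3] = (0+5)%6 = 5 → [8, 3, 5, 5, 7, 8, 6, 0]
j=4: a[4] = (7+5)%6 = 0 → [8, 3, 5, 5, 0, 8, 6, 0]
j=5: a[5] = (8+0)%6 = 2 → [8, 3, 5, 5, 0, 2, 6, 0]
j=6: a[6] = (6+2)%6 = 2 → [8, 3, 5, 5, 0, 2, 2, 0]
j=7: a[7] = (0+2)%6 = 2 → [8, 3, 5, 5, 0, 2, 2, 2]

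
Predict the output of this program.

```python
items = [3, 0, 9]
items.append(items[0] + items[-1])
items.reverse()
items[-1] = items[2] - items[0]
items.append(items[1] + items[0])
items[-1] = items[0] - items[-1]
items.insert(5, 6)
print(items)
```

append items[0]+items[-1] = 3+9 = 12 → [3, 0, 9, 12]
reverse → [12, 9, 0, 3]
items[-1] = items[2]-items[0] = 0-12 = -12 → [12, 9, 0, -12]
append items[1]+items[0] = 9+12 = 21 → [12, 9, 0, -12, 21]
items[-1] = items[0]-items[-1] = 12-21 = -9 → [12, 9, 0, -12, -9]
insert 6 at 5 → [12, 9, 0, -12, -9, 6]

[12, 9, 0, -12, -9, 6]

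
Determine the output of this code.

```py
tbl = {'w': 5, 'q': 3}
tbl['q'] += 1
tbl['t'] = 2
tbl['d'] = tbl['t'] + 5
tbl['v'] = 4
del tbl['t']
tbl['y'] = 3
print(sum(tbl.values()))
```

23

tbl['q'] = 3+1 = 4 → {'w': 5, 'q': 4}
tbl['t'] = 2 → {'w': 5, 'q': 4, 't': 2}
tbl['d'] = tbl['t']+5 = 7 → {'w': 5, 'q': 4, 't': 2, 'd': 7}
tbl['v'] = 4 → {'w': 5, 'q': 4, 't': 2, 'd': 7, 'v': 4}
del 't' → {'w': 5, 'q': 4, 'd': 7, 'v': 4}
tbl['y'] = 3 → {'w': 5, 'q': 4, 'd': 7, 'v': 4, 'y': 3}
sum of values = 23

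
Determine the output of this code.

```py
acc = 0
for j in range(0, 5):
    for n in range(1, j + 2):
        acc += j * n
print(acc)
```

105

j=0,n=1: acc = 0+0 = 0
j=1,n=1: acc = 0+1 = 1
j=1,n=2: acc = 1+2 = 3
j=2,n=1: acc = 3+2 = 5
j=2,n=2: acc = 5+4 = 9
j=2,n=3: acc = 9+6 = 15
j=3,n=1: acc = 15+3 = 18
j=3,n=2: acc = 18+6 = 24
j=3,n=3: acc = 24+9 = 33
j=3,n=4: acc = 33+12 = 45
j=4,n=1: acc = 45+4 = 49
j=4,n=2: acc = 49+8 = 57
j=4,n=3: acc = 57+12 = 69
j=4,n=4: acc = 69+16 = 85
j=4,n=5: acc = 85+20 = 105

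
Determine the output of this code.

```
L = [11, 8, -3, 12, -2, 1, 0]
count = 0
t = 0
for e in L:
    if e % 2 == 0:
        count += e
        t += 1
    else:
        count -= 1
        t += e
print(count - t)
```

e=11: not even, count = 0-1 = -1; t=11
e=8: even, count = (-1)+8 = 7; t=12
e=-3: not even, count = 7-1 = 6; t=9
e=12: even, count = 6+12 = 18; t=10
e=-2: even, count = 18+(-2) = 16; t=11
e=1: not even, count = 16-1 = 15; t=12
e=0: even, count = 15+0 = 15; t=13
count-t = 15-13 = 2

2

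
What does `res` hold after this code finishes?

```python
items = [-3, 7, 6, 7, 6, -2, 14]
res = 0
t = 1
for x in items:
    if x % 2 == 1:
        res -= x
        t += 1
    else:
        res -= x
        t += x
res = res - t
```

-63

x=-3: odd, res = 0-(-3) = 3; t=2
x=7: odd, res = 3-7 = -4; t=3
x=6: not odd, res = (-4)-6 = -10; t=9
x=7: odd, res = (-10)-7 = -17; t=10
x=6: not odd, res = (-17)-6 = -23; t=16
x=-2: not odd, res = (-23)-(-2) = -21; t=14
x=14: not odd, res = (-21)-14 = -35; t=28
res-t = (-35)-28 = -63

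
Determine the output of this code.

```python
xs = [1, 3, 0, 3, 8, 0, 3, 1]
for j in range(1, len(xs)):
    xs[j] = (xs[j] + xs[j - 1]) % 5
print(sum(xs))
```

j=1: xs[1] = (3+1)%5 = 4 → [1, 4, 0, 3, 8, 0, 3, 1]
j=2: xs[2] = (0+4)%5 = 4 → [1, 4, 4, 3, 8, 0, 3, 1]
j=3: xs[3] = (3+4)%5 = 2 → [1, 4, 4, 2, 8, 0, 3, 1]
j=4: xs[4] = (8+2)%5 = 0 → [1, 4, 4, 2, 0, 0, 3, 1]
j=5: xs[5] = (0+0)%5 = 0 → [1, 4, 4, 2, 0, 0, 3, 1]
j=6: xs[6] = (3+0)%5 = 3 → [1, 4, 4, 2, 0, 0, 3, 1]
j=7: xs[7] = (1+3)%5 = 4 → [1, 4, 4, 2, 0, 0, 3, 4]
sum = 18

18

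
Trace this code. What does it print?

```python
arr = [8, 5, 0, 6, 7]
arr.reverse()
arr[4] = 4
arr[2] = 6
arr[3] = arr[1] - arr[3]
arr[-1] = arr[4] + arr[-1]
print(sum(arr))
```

28

reverse → [7, 6, 0, 5, 8]
arr[4] = 4 → [7, 6, 0, 5, 4]
arr[2] = 6 → [7, 6, 6, 5, 4]
arr[3] = arr[1]-arr[3] = 6-5 = 1 → [7, 6, 6, 1, 4]
arr[-1] = arr[4]+arr[-1] = 4+4 = 8 → [7, 6, 6, 1, 8]
sum = 28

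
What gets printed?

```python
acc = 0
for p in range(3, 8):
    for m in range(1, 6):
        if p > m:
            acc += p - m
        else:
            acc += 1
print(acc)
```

60

p=3,m=1: 3>1, acc = 0+2 = 2
p=3,m=2: 3>2, acc = 2+1 = 3
p=3,m=3: not 3>3, acc = 3+1 = 4
p=3,m=4: not 3>4, acc = 4+1 = 5
p=3,m=5: not 3>5, acc = 5+1 = 6
p=4,m=1: 4>1, acc = 6+3 = 9
p=4,m=2: 4>2, acc = 9+2 = 11
p=4,m=3: 4>3, acc = 11+1 = 12
p=4,m=4: not 4>4, acc = 12+1 = 13
p=4,m=5: not 4>5, acc = 13+1 = 14
p=5,m=1: 5>1, acc = 14+4 = 18
p=5,m=2: 5>2, acc = 18+3 = 21
p=5,m=3: 5>3, acc = 21+2 = 23
p=5,m=4: 5>4, acc = 23+1 = 24
p=5,m=5: not 5>5, acc = 24+1 = 25
p=6,m=1: 6>1, acc = 25+5 = 30
p=6,m=2: 6>2, acc = 30+4 = 34
p=6,m=3: 6>3, acc = 34+3 = 37
p=6,m=4: 6>4, acc = 37+2 = 39
p=6,m=5: 6>5, acc = 39+1 = 40
p=7,m=1: 7>1, acc = 40+6 = 46
p=7,m=2: 7>2, acc = 46+5 = 51
p=7,m=3: 7>3, acc = 51+4 = 55
p=7,m=4: 7>4, acc = 55+3 = 58
p=7,m=5: 7>5, acc = 58+2 = 60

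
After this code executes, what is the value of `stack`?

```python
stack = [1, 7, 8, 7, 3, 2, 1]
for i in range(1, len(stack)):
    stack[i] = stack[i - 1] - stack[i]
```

[1, -6, -14, -21, -24, -26, -27]

i=1: stack[1] = 1-7 = -6 → [1, -6, 8, 7, 3, 2, 1]
i=2: stack[2] = (-6)-8 = -14 → [1, -6, -14, 7, 3, 2, 1]
i=3: stack[3] = (-14)-7 = -21 → [1, -6, -14, -21, 3, 2, 1]
i=4: stack[4] = (-21)-3 = -24 → [1, -6, -14, -21, -24, 2, 1]
i=5: stack[5] = (-24)-2 = -26 → [1, -6, -14, -21, -24, -26, 1]
i=6: stack[6] = (-26)-1 = -27 → [1, -6, -14, -21, -24, -26, -27]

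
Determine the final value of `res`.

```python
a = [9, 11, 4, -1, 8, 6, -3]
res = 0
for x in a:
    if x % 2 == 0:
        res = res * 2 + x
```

38

x=9: not even
x=11: not even
x=4: even, res = 0*2+4 = 4
x=-1: not even
x=8: even, res = 4*2+8 = 16
x=6: even, res = 16*2+6 = 38
x=-3: not even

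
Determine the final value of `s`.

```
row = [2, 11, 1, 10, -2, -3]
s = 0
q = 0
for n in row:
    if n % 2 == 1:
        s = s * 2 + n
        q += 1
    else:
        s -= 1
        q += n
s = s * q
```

403

n=2: not odd, s = 0-1 = -1; q=2
n=11: odd, s = (-1)*2+11 = 9; q=3
n=1: odd, s = 9*2+1 = 19; q=4
n=10: not odd, s = 19-1 = 18; q=14
n=-2: not odd, s = 18-1 = 17; q=12
n=-3: odd, s = 17*2+(-3) = 31; q=13
s*q = 31*13 = 403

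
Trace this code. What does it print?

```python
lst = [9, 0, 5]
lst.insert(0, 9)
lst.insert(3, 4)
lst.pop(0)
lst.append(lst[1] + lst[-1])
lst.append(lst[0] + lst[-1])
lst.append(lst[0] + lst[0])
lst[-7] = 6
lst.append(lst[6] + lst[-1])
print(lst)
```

[6, 0, 4, 5, 5, 14, 18, 36]

insert 9 at 0 → [9, 9, 0, 5]
insert 4 at 3 → [9, 9, 0, 4, 5]
pop(0) removes 9 → [9, 0, 4, 5]
append lst[1]+lst[-1] = 0+5 = 5 → [9, 0, 4, 5, 5]
append lst[0]+lst[-1] = 9+5 = 14 → [9, 0, 4, 5, 5, 14]
append lst[0]+lst[0] = 9+9 = 18 → [9, 0, 4, 5, 5, 14, 18]
lst[-7] = 6 → [6, 0, 4, 5, 5, 14, 18]
append lst[6]+lst[-1] = 18+18 = 36 → [6, 0, 4, 5, 5, 14, 18, 36]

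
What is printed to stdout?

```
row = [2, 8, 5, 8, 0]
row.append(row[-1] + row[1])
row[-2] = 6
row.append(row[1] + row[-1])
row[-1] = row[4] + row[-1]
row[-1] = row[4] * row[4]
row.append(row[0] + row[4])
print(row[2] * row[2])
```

append row[-1]+row[1] = 0+8 = 8 → [2, 8, 5, 8, 0, 8]
row[-2] = 6 → [2, 8, 5, 8, 6, 8]
append row[1]+row[-1] = 8+8 = 16 → [2, 8, 5, 8, 6, 8, 16]
row[-1] = row[4]+row[-1] = 6+16 = 22 → [2, 8, 5, 8, 6, 8, 22]
row[-1] = row[4]*row[4] = 6*6 = 36 → [2, 8, 5, 8, 6, 8, 36]
append row[0]+row[4] = 2+6 = 8 → [2, 8, 5, 8, 6, 8, 36, 8]
row[2]*row[2] = 5*5 = 25

25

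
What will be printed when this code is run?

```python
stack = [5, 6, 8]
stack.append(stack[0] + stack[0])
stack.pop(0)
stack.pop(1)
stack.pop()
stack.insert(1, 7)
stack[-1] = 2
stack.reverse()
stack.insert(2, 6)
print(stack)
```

[2, 6, 6]

append stack[0]+stack[0] = 5+5 = 10 → [5, 6, 8, 10]
pop(0) removes 5 → [6, 8, 10]
pop(1) removes 8 → [6, 10]
pop() removes 10 → [6]
insert 7 at 1 → [6, 7]
stack[-1] = 2 → [6, 2]
reverse → [2, 6]
insert 6 at 2 → [2, 6, 6]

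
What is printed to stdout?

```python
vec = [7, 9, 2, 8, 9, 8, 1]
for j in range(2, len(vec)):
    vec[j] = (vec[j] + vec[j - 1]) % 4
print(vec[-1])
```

1

j=2: vec[2] = (2+9)%4 = 3 → [7, 9, 3, 8, 9, 8, 1]
j=3: vec[3] = (8+3)%4 = 3 → [7, 9, 3, 3, 9, 8, 1]
j=4: vec[4] = (9+3)%4 = 0 → [7, 9, 3, 3, 0, 8, 1]
j=5: vec[5] = (8+0)%4 = 0 → [7, 9, 3, 3, 0, 0, 1]
j=6: vec[6] = (1+0)%4 = 1 → [7, 9, 3, 3, 0, 0, 1]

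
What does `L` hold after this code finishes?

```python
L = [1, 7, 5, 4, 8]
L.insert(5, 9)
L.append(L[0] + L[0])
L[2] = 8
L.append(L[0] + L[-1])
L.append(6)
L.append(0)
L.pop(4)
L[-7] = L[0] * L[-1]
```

[1, 7, 0, 4, 9, 2, 3, 6, 0]

insert 9 at 5 → [1, 7, 5, 4, 8, 9]
append L[0]+L[0] = 1+1 = 2 → [1, 7, 5, 4, 8, 9, 2]
L[2] = 8 → [1, 7, 8, 4, 8, 9, 2]
append L[0]+L[-1] = 1+2 = 3 → [1, 7, 8, 4, 8, 9, 2, 3]
append 6 → [1, 7, 8, 4, 8, 9, 2, 3, 6]
append 0 → [1, 7, 8, 4, 8, 9, 2, 3, 6, 0]
pop(4) removes 8 → [1, 7, 8, 4, 9, 2, 3, 6, 0]
L[-7] = L[0]*L[-1] = 1*0 = 0 → [1, 7, 0, 4, 9, 2, 3, 6, 0]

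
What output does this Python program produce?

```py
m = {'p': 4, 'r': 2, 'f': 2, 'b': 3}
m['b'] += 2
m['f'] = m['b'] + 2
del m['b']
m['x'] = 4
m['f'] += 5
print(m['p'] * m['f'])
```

m['b'] = 3+2 = 5 → {'p': 4, 'r': 2, 'f': 2, 'b': 5}
m['f'] = m['b']+2 = 7 → {'p': 4, 'r': 2, 'f': 7, 'b': 5}
del 'b' → {'p': 4, 'r': 2, 'f': 7}
m['x'] = 4 → {'p': 4, 'r': 2, 'f': 7, 'x': 4}
m['f'] = 7+5 = 12 → {'p': 4, 'r': 2, 'f': 12, 'x': 4}
m['p']*m['f'] = 4*12 = 48

48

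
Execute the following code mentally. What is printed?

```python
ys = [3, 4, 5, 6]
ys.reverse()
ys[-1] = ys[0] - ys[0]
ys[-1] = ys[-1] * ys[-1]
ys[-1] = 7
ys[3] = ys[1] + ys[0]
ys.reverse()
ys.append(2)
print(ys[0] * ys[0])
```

reverse → [6, 5, 4, 3]
ys[-1] = ys[0]-ys[0] = 6-6 = 0 → [6, 5, 4, 0]
ys[-1] = ys[-1]*ys[-1] = 0*0 = 0 → [6, 5, 4, 0]
ys[-1] = 7 → [6, 5, 4, 7]
ys[3] = ys[1]+ys[0] = 5+6 = 11 → [6, 5, 4, 11]
reverse → [11, 4, 5, 6]
append 2 → [11, 4, 5, 6, 2]
ys[0]*ys[0] = 11*11 = 121

121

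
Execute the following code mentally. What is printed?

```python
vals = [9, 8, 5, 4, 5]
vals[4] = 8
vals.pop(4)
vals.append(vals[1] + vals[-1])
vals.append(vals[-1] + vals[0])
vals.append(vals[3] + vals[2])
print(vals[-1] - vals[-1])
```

0

vals[4] = 8 → [9, 8, 5, 4, 8]
pop(4) removes 8 → [9, 8, 5, 4]
append vals[1]+vals[-1] = 8+4 = 12 → [9, 8, 5, 4, 12]
append vals[-1]+vals[0] = 12+9 = 21 → [9, 8, 5, 4, 12, 21]
append vals[3]+vals[2] = 4+5 = 9 → [9, 8, 5, 4, 12, 21, 9]
vals[-1]-vals[-1] = 9-9 = 0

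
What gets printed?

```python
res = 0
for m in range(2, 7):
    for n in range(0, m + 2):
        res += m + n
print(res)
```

210

m=2,n=0: res = 0+2 = 2
m=2,n=1: res = 2+3 = 5
m=2,n=2: res = 5+4 = 9
m=2,n=3: res = 9+5 = 14
m=3,n=0: res = 14+3 = 17
m=3,n=1: res = 17+4 = 21
m=3,n=2: res = 21+5 = 26
m=3,n=3: res = 26+6 = 32
m=3,n=4: res = 32+7 = 39
m=4,n=0: res = 39+4 = 43
m=4,n=1: res = 43+5 = 48
m=4,n=2: res = 48+6 = 54
m=4,n=3: res = 54+7 = 61
m=4,n=4: res = 61+8 = 69
m=4,n=5: res = 69+9 = 78
m=5,n=0: res = 78+5 = 83
m=5,n=1: res = 83+6 = 89
m=5,n=2: res = 89+7 = 96
m=5,n=3: res = 96+8 = 104
m=5,n=4: res = 104+9 = 113
m=5,n=5: res = 113+10 = 123
m=5,n=6: res = 123+11 = 134
m=6,n=0: res = 134+6 = 140
m=6,n=1: res = 140+7 = 147
m=6,n=2: res = 147+8 = 155
m=6,n=3: res = 155+9 = 164
m=6,n=4: res = 164+10 = 174
m=6,n=5: res = 174+11 = 185
m=6,n=6: res = 185+12 = 197
m=6,n=7: res = 197+13 = 210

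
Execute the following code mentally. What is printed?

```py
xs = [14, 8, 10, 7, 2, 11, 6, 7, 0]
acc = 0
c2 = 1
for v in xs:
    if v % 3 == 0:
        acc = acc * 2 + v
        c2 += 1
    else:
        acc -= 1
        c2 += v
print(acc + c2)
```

v=14: not %3==0, acc = 0-1 = -1; c2=15
v=8: not %3==0, acc = (-1)-1 = -2; c2=23
v=10: not %3==0, acc = (-2)-1 = -3; c2=33
v=7: not %3==0, acc = (-3)-1 = -4; c2=40
v=2: not %3==0, acc = (-4)-1 = -5; c2=42
v=11: not %3==0, acc = (-5)-1 = -6; c2=53
v=6: %3==0, acc = (-6)*2+6 = -6; c2=54
v=7: not %3==0, acc = (-6)-1 = -7; c2=61
v=0: %3==0, acc = (-7)*2+0 = -14; c2=62
acc+c2 = (-14)+62 = 48

48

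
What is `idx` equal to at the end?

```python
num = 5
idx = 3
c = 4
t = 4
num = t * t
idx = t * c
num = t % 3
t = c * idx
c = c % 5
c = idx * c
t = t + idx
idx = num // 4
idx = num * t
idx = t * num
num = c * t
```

80

num = 4*4 = 16
idx = 4*4 = 16
num = 4%3 = 1
t = 4*16 = 64
c = 4%5 = 4
c = 16*4 = 64
t = 64+16 = 80
idx = 1//4 = 0
idx = 1*80 = 80
idx = 80*1 = 80
num = 64*80 = 5120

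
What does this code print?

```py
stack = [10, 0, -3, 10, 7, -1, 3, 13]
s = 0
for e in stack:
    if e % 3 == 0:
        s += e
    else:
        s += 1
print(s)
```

5

e=10: not %3==0, s = 0+1 = 1
e=0: %3==0, s = 1+0 = 1
e=-3: %3==0, s = 1+(-3) = -2
e=10: not %3==0, s = (-2)+1 = -1
e=7: not %3==0, s = (-1)+1 = 0
e=-1: not %3==0, s = 0+1 = 1
e=3: %3==0, s = 1+3 = 4
e=13: not %3==0, s = 4+1 = 5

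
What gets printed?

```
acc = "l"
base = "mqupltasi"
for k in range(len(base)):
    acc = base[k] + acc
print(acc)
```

isatlpuqml

k=0: prepend 'm' → 'ml'
k=1: prepend 'q' → 'qml'
k=2: prepend 'u' → 'uqml'
k=3: prepend 'p' → 'puqml'
k=4: prepend 'l' → 'lpuqml'
k=5: prepend 't' → 'tlpuqml'
k=6: prepend 'a' → 'atlpuqml'
k=7: prepend 's' → 'satlpuqml'
k=8: prepend 'i' → 'isatlpuqml'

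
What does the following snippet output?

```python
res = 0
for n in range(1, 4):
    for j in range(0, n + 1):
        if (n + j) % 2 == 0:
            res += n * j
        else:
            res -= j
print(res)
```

14

n=1,j=0: odd sum, res = 0-0 = 0
n=1,j=1: even sum, res = 0+1 = 1
n=2,j=0: even sum, res = 1+0 = 1
n=2,j=1: odd sum, res = 1-1 = 0
n=2,j=2: even sum, res = 0+4 = 4
n=3,j=0: odd sum, res = 4-0 = 4
n=3,j=1: even sum, res = 4+3 = 7
n=3,j=2: odd sum, res = 7-2 = 5
n=3,j=3: even sum, res = 5+9 = 14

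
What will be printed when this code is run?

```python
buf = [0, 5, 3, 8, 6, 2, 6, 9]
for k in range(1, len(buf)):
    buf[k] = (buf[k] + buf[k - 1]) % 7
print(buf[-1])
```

4

k=1: buf[1] = (5+0)%7 = 5 → [0, 5, 3, 8, 6, 2, 6, 9]
k=2: buf[2] = (3+5)%7 = 1 → [0, 5, 1, 8, 6, 2, 6, 9]
k=3: buf[3] = (8+1)%7 = 2 → [0, 5, 1, 2, 6, 2, 6, 9]
k=4: buf[4] = (6+2)%7 = 1 → [0, 5, 1, 2, 1, 2, 6, 9]
k=5: buf[5] = (2+1)%7 = 3 → [0, 5, 1, 2, 1, 3, 6, 9]
k=6: buf[6] = (6+3)%7 = 2 → [0, 5, 1, 2, 1, 3, 2, 9]
k=7: buf[7] = (9+2)%7 = 4 → [0, 5, 1, 2, 1, 3, 2, 4]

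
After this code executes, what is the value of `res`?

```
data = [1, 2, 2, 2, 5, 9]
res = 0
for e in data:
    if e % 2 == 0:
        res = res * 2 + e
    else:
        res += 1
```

e=1: not even, res = 0+1 = 1
e=2: even, res = 1*2+2 = 4
e=2: even, res = 4*2+2 = 10
e=2: even, res = 10*2+2 = 22
e=5: not even, res = 22+1 = 23
e=9: not even, res = 23+1 = 24

24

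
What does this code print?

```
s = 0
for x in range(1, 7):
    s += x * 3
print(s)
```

x=1: s = 0+1*3 = 3
x=2: s = 3+2*3 = 9
x=3: s = 9+3*3 = 18
x=4: s = 18+4*3 = 30
x=5: s = 30+5*3 = 45
x=6: s = 45+6*3 = 63

63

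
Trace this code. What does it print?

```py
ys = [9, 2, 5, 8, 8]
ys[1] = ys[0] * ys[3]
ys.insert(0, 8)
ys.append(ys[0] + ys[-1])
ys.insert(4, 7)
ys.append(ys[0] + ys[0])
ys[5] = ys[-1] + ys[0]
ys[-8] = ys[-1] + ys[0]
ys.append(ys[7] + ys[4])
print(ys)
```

ys[1] = ys[0]*ys[3] = 9*8 = 72 → [9, 72, 5, 8, 8]
insert 8 at 0 → [8, 9, 72, 5, 8, 8]
append ys[0]+ys[-1] = 8+8 = 16 → [8, 9, 72, 5, 8, 8, 16]
insert 7 at 4 → [8, 9, 72, 5, 7, 8, 8, 16]
append ys[0]+ys[0] = 8+8 = 16 → [8, 9, 72, 5, 7, 8, 8, 16, 16]
ys[5] = ys[-1]+ys[0] = 16+8 = 24 → [8, 9, 72, 5, 7, 24, 8, 16, 16]
ys[-8] = ys[-1]+ys[0] = 16+8 = 24 → [8, 24, 72, 5, 7, 24, 8, 16, 16]
append ys[7]+ys[4] = 16+7 = 23 → [8, 24, 72, 5, 7, 24, 8, 16, 16, 23]

[8, 24, 72, 5, 7, 24, 8, 16, 16, 23]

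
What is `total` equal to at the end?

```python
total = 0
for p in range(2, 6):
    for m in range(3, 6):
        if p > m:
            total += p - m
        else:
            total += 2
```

22

p=2,m=3: not 2>3, total = 0+2 = 2
p=2,m=4: not 2>4, total = 2+2 = 4
p=2,m=5: not 2>5, total = 4+2 = 6
p=3,m=3: not 3>3, total = 6+2 = 8
p=3,m=4: not 3>4, total = 8+2 = 10
p=3,m=5: not 3>5, total = 10+2 = 12
p=4,m=3: 4>3, total = 12+1 = 13
p=4,m=4: not 4>4, total = 13+2 = 15
p=4,m=5: not 4>5, total = 15+2 = 17
p=5,m=3: 5>3, total = 17+2 = 19
p=5,m=4: 5>4, total = 19+1 = 20
p=5,m=5: not 5>5, total = 20+2 = 22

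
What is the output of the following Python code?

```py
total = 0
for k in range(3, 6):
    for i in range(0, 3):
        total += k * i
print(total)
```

k=3,i=0: total = 0+0 = 0
k=3,i=1: total = 0+3 = 3
k=3,i=2: total = 3+6 = 9
k=4,i=0: total = 9+0 = 9
k=4,i=1: total = 9+4 = 13
k=4,i=2: total = 13+8 = 21
k=5,i=0: total = 21+0 = 21
k=5,i=1: total = 21+5 = 26
k=5,i=2: total = 26+10 = 36

36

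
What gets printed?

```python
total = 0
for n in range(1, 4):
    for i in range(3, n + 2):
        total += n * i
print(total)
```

n=2,i=3: total = 0+6 = 6
n=3,i=3: total = 6+9 = 15
n=3,i=4: total = 15+12 = 27

27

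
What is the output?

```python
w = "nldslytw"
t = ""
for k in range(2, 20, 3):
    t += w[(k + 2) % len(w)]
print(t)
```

lwdyns

k=2: add w[4]='l' → 'l'
k=5: add w[7]='w' → 'lw'
k=8: add w[2]='d' → 'lwd'
k=11: add w[5]='y' → 'lwdy'
k=14: add w[0]='n' → 'lwdyn'
k=17: add w[3]='s' → 'lwdyns'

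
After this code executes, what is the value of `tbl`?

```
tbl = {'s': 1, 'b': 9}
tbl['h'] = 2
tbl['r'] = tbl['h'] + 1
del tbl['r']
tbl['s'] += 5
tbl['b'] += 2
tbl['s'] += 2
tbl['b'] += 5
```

{'s': 8, 'b': 16, 'h': 2}

tbl['h'] = 2 → {'s': 1, 'b': 9, 'h': 2}
tbl['r'] = tbl['h']+1 = 3 → {'s': 1, 'b': 9, 'h': 2, 'r': 3}
del 'r' → {'s': 1, 'b': 9, 'h': 2}
tbl['s'] = 1+5 = 6 → {'s': 6, 'b': 9, 'h': 2}
tbl['b'] = 9+2 = 11 → {'s': 6, 'b': 11, 'h': 2}
tbl['s'] = 6+2 = 8 → {'s': 8, 'b': 11, 'h': 2}
tbl['b'] = 11+5 = 16 → {'s': 8, 'b': 16, 'h': 2}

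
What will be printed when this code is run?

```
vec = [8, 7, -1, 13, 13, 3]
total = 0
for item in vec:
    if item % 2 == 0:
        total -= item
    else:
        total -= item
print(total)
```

item=8: even, total = 0-8 = -8
item=7: not even, total = (-8)-7 = -15
item=-1: not even, total = (-15)-(-1) = -14
item=13: not even, total = (-14)-13 = -27
item=13: not even, total = (-27)-13 = -40
item=3: not even, total = (-40)-3 = -43

-43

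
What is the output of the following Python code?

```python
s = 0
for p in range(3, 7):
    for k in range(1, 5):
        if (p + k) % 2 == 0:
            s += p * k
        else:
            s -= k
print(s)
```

p=3,k=1: even sum, s = 0+3 = 3
p=3,k=2: odd sum, s = 3-2 = 1
p=3,k=3: even sum, s = 1+9 = 10
p=3,k=4: odd sum, s = 10-4 = 6
p=4,k=1: odd sum, s = 6-1 = 5
p=4,k=2: even sum, s = 5+8 = 13
p=4,k=3: odd sum, s = 13-3 = 10
p=4,k=4: even sum, s = 10+16 = 26
p=5,k=1: even sum, s = 26+5 = 31
p=5,k=2: odd sum, s = 31-2 = 29
p=5,k=3: even sum, s = 29+15 = 44
p=5,k=4: odd sum, s = 44-4 = 40
p=6,k=1: odd sum, s = 40-1 = 39
p=6,k=2: even sum, s = 39+12 = 51
p=6,k=3: odd sum, s = 51-3 = 48
p=6,k=4: even sum, s = 48+24 = 72

72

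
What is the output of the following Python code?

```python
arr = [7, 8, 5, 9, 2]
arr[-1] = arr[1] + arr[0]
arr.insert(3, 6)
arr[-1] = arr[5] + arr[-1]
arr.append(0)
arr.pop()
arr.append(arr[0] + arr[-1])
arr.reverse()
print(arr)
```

[37, 30, 9, 6, 5, 8, 7]

arr[-1] = arr[1]+arr[0] = 8+7 = 15 → [7, 8, 5, 9, 15]
insert 6 at 3 → [7, 8, 5, 6, 9, 15]
arr[-1] = arr[5]+arr[-1] = 15+15 = 30 → [7, 8, 5, 6, 9, 30]
append 0 → [7, 8, 5, 6, 9, 30, 0]
pop() removes 0 → [7, 8, 5, 6, 9, 30]
append arr[0]+arr[-1] = 7+30 = 37 → [7, 8, 5, 6, 9, 30, 37]
reverse → [37, 30, 9, 6, 5, 8, 7]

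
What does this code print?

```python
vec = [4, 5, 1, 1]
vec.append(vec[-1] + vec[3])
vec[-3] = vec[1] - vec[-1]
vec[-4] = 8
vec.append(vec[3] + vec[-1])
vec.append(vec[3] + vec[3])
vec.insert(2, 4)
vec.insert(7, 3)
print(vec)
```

append vec[-1]+vec[3] = 1+1 = 2 → [4, 5, 1, 1, 2]
vec[-3] = vec[1]-vec[-1] = 5-2 = 3 → [4, 5, 3, 1, 2]
vec[-4] = 8 → [4, 8, 3, 1, 2]
append vec[3]+vec[-1] = 1+2 = 3 → [4, 8, 3, 1, 2, 3]
append vec[3]+vec[3] = 1+1 = 2 → [4, 8, 3, 1, 2, 3, 2]
insert 4 at 2 → [4, 8, 4, 3, 1, 2, 3, 2]
insert 3 at 7 → [4, 8, 4, 3, 1, 2, 3, 3, 2]

[4, 8, 4, 3, 1, 2, 3, 3, 2]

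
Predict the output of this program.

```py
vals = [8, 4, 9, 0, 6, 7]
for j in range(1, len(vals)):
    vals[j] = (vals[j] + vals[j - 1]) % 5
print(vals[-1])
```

4

j=1: vals[1] = (4+8)%5 = 2 → [8, 2, 9, 0, 6, 7]
j=2: vals[2] = (9+2)%5 = 1 → [8, 2, 1, 0, 6, 7]
j=3: vals[3] = (0+1)%5 = 1 → [8, 2, 1, 1, 6, 7]
j=4: vals[4] = (6+1)%5 = 2 → [8, 2, 1, 1, 2, 7]
j=5: vals[5] = (7+2)%5 = 4 → [8, 2, 1, 1, 2, 4]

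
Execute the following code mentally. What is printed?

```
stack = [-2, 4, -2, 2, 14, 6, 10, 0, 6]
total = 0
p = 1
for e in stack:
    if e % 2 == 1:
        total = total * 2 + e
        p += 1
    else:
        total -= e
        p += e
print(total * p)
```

e=-2: not odd, total = 0-(-2) = 2; p=-1
e=4: not odd, total = 2-4 = -2; p=3
e=-2: not odd, total = (-2)-(-2) = 0; p=1
e=2: not odd, total = 0-2 = -2; p=3
e=14: not odd, total = (-2)-14 = -16; p=17
e=6: not odd, total = (-16)-6 = -22; p=23
e=10: not odd, total = (-22)-10 = -32; p=33
e=0: not odd, total = (-32)-0 = -32; p=33
e=6: not odd, total = (-32)-6 = -38; p=39
total*p = (-38)*39 = -1482

-1482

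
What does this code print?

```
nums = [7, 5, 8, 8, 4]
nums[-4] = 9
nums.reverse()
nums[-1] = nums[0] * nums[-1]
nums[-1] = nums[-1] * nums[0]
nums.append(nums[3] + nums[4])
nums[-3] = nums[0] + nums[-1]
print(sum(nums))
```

nums[-4] = 9 → [7, 9, 8, 8, 4]
reverse → [4, 8, 8, 9, 7]
nums[-1] = nums[0]*nums[-1] = 4*7 = 28 → [4, 8, 8, 9, 28]
nums[-1] = nums[-1]*nums[0] = 28*4 = 112 → [4, 8, 8, 9, 112]
append nums[3]+nums[4] = 9+112 = 121 → [4, 8, 8, 9, 112, 121]
nums[-3] = nums[0]+nums[-1] = 4+121 = 125 → [4, 8, 8, 125, 112, 121]
sum = 378

378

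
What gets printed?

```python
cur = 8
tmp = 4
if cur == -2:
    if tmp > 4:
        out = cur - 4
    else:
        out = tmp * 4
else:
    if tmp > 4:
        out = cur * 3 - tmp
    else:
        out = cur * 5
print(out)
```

40

cur=8, tmp=4
cur == -2 is False; tmp > 4 is False
→ out = cur * 5 = 40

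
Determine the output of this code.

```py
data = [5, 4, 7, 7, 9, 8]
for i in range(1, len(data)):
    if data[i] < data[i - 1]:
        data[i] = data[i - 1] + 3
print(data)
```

[5, 8, 11, 14, 17, 20]

i=1: 4<5, data[1] = 5+3 = 8 → [5, 8, 7, 7, 9, 8]
i=2: 7<8, data[2] = 8+3 = 11 → [5, 8, 11, 7, 9, 8]
i=3: 7<11, data[3] = 11+3 = 14 → [5, 8, 11, 14, 9, 8]
i=4: 9<14, data[4] = 14+3 = 17 → [5, 8, 11, 14, 17, 8]
i=5: 8<17, data[5] = 17+3 = 20 → [5, 8, 11, 14, 17, 20]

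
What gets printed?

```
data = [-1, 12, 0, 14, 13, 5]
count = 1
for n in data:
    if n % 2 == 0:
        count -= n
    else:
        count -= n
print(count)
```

n=-1: not even, count = 1-(-1) = 2
n=12: even, count = 2-12 = -10
n=0: even, count = (-10)-0 = -10
n=14: even, count = (-10)-14 = -24
n=13: not even, count = (-24)-13 = -37
n=5: not even, count = (-37)-5 = -42

-42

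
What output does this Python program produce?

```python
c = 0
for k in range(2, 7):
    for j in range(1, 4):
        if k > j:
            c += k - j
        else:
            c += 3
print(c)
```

k=2,j=1: 2>1, c = 0+1 = 1
k=2,j=2: not 2>2, c = 1+3 = 4
k=2,j=3: not 2>3, c = 4+3 = 7
k=3,j=1: 3>1, c = 7+2 = 9
k=3,j=2: 3>2, c = 9+1 = 10
k=3,j=3: not 3>3, c = 10+3 = 13
k=4,j=1: 4>1, c = 13+3 = 16
k=4,j=2: 4>2, c = 16+2 = 18
k=4,j=3: 4>3, c = 18+1 = 19
k=5,j=1: 5>1, c = 19+4 = 23
k=5,j=2: 5>2, c = 23+3 = 26
k=5,j=3: 5>3, c = 26+2 = 28
k=6,j=1: 6>1, c = 28+5 = 33
k=6,j=2: 6>2, c = 33+4 = 37
k=6,j=3: 6>3, c = 37+3 = 40

40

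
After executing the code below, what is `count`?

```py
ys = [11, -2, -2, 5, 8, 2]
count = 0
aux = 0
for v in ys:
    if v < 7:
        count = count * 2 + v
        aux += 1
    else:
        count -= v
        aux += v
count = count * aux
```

v=11: not <7, count = 0-11 = -11; aux=11
v=-2: <7, count = (-11)*2+(-2) = -24; aux=12
v=-2: <7, count = (-24)*2+(-2) = -50; aux=13
v=5: <7, count = (-50)*2+5 = -95; aux=14
v=8: not <7, count = (-95)-8 = -103; aux=22
v=2: <7, count = (-103)*2+2 = -204; aux=23
count*aux = (-204)*23 = -4692

-4692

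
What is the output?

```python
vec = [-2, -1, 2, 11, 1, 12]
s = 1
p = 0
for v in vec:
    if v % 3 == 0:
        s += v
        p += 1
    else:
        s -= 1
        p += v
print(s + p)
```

v=-2: not %3==0, s = 1-1 = 0; p=-2
v=-1: not %3==0, s = 0-1 = -1; p=-3
v=2: not %3==0, s = (-1)-1 = -2; p=-1
v=11: not %3==0, s = (-2)-1 = -3; p=10
v=1: not %3==0, s = (-3)-1 = -4; p=11
v=12: %3==0, s = (-4)+12 = 8; p=12
s+p = 8+12 = 20

20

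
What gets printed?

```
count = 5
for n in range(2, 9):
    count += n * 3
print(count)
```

n=2: count = 5+2*3 = 11
n=3: count = 11+3*3 = 20
n=4: count = 20+4*3 = 32
n=5: count = 32+5*3 = 47
n=6: count = 47+6*3 = 65
n=7: count = 65+7*3 = 86
n=8: count = 86+8*3 = 110

110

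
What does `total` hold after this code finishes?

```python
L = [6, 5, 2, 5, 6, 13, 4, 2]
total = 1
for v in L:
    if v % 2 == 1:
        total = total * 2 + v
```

v=6: not odd
v=5: odd, total = 1*2+5 = 7
v=2: not odd
v=5: odd, total = 7*2+5 = 19
v=6: not odd
v=13: odd, total = 19*2+13 = 51
v=4: not odd
v=2: not odd

51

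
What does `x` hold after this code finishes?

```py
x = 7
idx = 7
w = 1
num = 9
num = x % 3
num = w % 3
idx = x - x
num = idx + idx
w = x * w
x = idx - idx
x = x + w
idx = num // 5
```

7

num = 7%3 = 1
num = 1%3 = 1
idx = 7-7 = 0
num = 0+0 = 0
w = 7*1 = 7
x = 0-0 = 0
x = 0+7 = 7
idx = 0//5 = 0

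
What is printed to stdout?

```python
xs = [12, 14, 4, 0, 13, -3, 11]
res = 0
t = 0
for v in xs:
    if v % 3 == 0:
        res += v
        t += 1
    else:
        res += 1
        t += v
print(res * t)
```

v=12: %3==0, res = 0+12 = 12; t=1
v=14: not %3==0, res = 12+1 = 13; t=15
v=4: not %3==0, res = 13+1 = 14; t=19
v=0: %3==0, res = 14+0 = 14; t=20
v=13: not %3==0, res = 14+1 = 15; t=33
v=-3: %3==0, res = 15+(-3) = 12; t=34
v=11: not %3==0, res = 12+1 = 13; t=45
res*t = 13*45 = 585

585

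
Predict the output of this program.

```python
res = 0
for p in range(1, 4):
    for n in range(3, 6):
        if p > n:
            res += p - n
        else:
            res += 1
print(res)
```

9

p=1,n=3: not 1>3, res = 0+1 = 1
p=1,n=4: not 1>4, res = 1+1 = 2
p=1,n=5: not 1>5, res = 2+1 = 3
p=2,n=3: not 2>3, res = 3+1 = 4
p=2,n=4: not 2>4, res = 4+1 = 5
p=2,n=5: not 2>5, res = 5+1 = 6
p=3,n=3: not 3>3, res = 6+1 = 7
p=3,n=4: not 3>4, res = 7+1 = 8
p=3,n=5: not 3>5, res = 8+1 = 9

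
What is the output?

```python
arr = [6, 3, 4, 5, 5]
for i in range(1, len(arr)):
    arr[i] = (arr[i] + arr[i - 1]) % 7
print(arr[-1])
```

2

i=1: arr[1] = (3+6)%7 = 2 → [6, 2, 4, 5, 5]
i=2: arr[2] = (4+2)%7 = 6 → [6, 2, 6, 5, 5]
i=3: arr[3] = (5+6)%7 = 4 → [6, 2, 6, 4, 5]
i=4: arr[4] = (5+4)%7 = 2 → [6, 2, 6, 4, 2]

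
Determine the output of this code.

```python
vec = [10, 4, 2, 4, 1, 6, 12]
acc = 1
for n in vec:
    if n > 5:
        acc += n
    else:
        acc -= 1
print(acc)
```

n=10: >5, acc = 1+10 = 11
n=4: not >5, acc = 11-1 = 10
n=2: not >5, acc = 10-1 = 9
n=4: not >5, acc = 9-1 = 8
n=1: not >5, acc = 8-1 = 7
n=6: >5, acc = 7+6 = 13
n=12: >5, acc = 13+12 = 25

25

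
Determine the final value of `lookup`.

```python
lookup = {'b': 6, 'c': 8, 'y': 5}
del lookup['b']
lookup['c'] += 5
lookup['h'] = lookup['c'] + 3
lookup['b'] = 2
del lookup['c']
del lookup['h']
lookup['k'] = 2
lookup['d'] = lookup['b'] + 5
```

{'y': 5, 'b': 2, 'k': 2, 'd': 7}

del 'b' → {'c': 8, 'y': 5}
lookup['c'] = 8+5 = 13 → {'c': 13, 'y': 5}
lookup['h'] = lookup['c']+3 = 16 → {'c': 13, 'y': 5, 'h': 16}
lookup['b'] = 2 → {'c': 13, 'y': 5, 'h': 16, 'b': 2}
del 'c' → {'y': 5, 'h': 16, 'b': 2}
del 'h' → {'y': 5, 'b': 2}
lookup['k'] = 2 → {'y': 5, 'b': 2, 'k': 2}
lookup['d'] = lookup['b']+5 = 7 → {'y': 5, 'b': 2, 'k': 2, 'd': 7}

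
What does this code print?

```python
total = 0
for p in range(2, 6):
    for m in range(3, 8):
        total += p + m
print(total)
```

170

p=2,m=3: total = 0+5 = 5
p=2,m=4: total = 5+6 = 11
p=2,m=5: total = 11+7 = 18
p=2,m=6: total = 18+8 = 26
p=2,m=7: total = 26+9 = 35
p=3,m=3: total = 35+6 = 41
p=3,m=4: total = 41+7 = 48
p=3,m=5: total = 48+8 = 56
p=3,m=6: total = 56+9 = 65
p=3,m=7: total = 65+10 = 75
p=4,m=3: total = 75+7 = 82
p=4,m=4: total = 82+8 = 90
p=4,m=5: total = 90+9 = 99
p=4,m=6: total = 99+10 = 109
p=4,m=7: total = 109+11 = 120
p=5,m=3: total = 120+8 = 128
p=5,m=4: total = 128+9 = 137
p=5,m=5: total = 137+10 = 147
p=5,m=6: total = 147+11 = 158
p=5,m=7: total = 158+12 = 170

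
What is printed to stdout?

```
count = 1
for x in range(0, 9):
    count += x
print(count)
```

x=0: count = 1+0 = 1
x=1: count = 1+1 = 2
x=2: count = 2+2 = 4
x=3: count = 4+3 = 7
x=4: count = 7+4 = 11
x=5: count = 11+5 = 16
x=6: count = 16+6 = 22
x=7: count = 22+7 = 29
x=8: count = 29+8 = 37

37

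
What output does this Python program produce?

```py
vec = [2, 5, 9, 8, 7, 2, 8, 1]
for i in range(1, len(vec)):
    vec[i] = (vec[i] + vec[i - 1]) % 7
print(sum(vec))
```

21

i=1: vec[1] = (5+2)%7 = 0 → [2, 0, 9, 8, 7, 2, 8, 1]
i=2: vec[2] = (9+0)%7 = 2 → [2, 0, 2, 8, 7, 2, 8, 1]
i=3: vec[3] = (8+2)%7 = 3 → [2, 0, 2, 3, 7, 2, 8, 1]
i=4: vec[4] = (7+3)%7 = 3 → [2, 0, 2, 3, 3, 2, 8, 1]
i=5: vec[5] = (2+3)%7 = 5 → [2, 0, 2, 3, 3, 5, 8, 1]
i=6: vec[6] = (8+5)%7 = 6 → [2, 0, 2, 3, 3, 5, 6, 1]
i=7: vec[7] = (1+6)%7 = 0 → [2, 0, 2, 3, 3, 5, 6, 0]
sum = 21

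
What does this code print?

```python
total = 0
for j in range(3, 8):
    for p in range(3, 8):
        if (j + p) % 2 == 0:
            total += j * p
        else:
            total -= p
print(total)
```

265

j=3,p=3: even sum, total = 0+9 = 9
j=3,p=4: odd sum, total = 9-4 = 5
j=3,p=5: even sum, total = 5+15 = 20
j=3,p=6: odd sum, total = 20-6 = 14
j=3,p=7: even sum, total = 14+21 = 35
j=4,p=3: odd sum, total = 35-3 = 32
j=4,p=4: even sum, total = 32+16 = 48
j=4,p=5: odd sum, total = 48-5 = 43
j=4,p=6: even sum, total = 43+24 = 67
j=4,p=7: odd sum, total = 67-7 = 60
j=5,p=3: even sum, total = 60+15 = 75
j=5,p=4: odd sum, total = 75-4 = 71
j=5,p=5: even sum, total = 71+25 = 96
j=5,p=6: odd sum, total = 96-6 = 90
j=5,p=7: even sum, total = 90+35 = 125
j=6,p=3: odd sum, total = 125-3 = 122
j=6,p=4: even sum, total = 122+24 = 146
j=6,p=5: odd sum, total = 146-5 = 141
j=6,p=6: even sum, total = 141+36 = 177
j=6,p=7: odd sum, total = 177-7 = 170
j=7,p=3: even sum, total = 170+21 = 191
j=7,p=4: odd sum, total = 191-4 = 187
j=7,p=5: even sum, total = 187+35 = 222
j=7,p=6: odd sum, total = 222-6 = 216
j=7,p=7: even sum, total = 216+49 = 265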